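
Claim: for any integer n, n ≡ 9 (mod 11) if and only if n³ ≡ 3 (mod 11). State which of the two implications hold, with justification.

(⇒) Suppose n ≡ 9 (mod 11). Write n = 11j + 9. Then (11j + 9)³ = 1331j³ + 3267j² + 2673j + 729 = 11(121j³ + 297j² + 243j + 66) + 3, so n³ ≡ 3 (mod 11).

(⇐) For the converse, argue contrapositively. If n ≢ 9 (mod 11), then n is congruent to one of 0, 1, 2, 3, 4, 5, 6, 7, 8, 10 modulo 11, and these give n³ ≡ 0, 1, 8, 5, 9, 4, 7, 2, 6, 10 respectively — never 3.

The biconditional holds.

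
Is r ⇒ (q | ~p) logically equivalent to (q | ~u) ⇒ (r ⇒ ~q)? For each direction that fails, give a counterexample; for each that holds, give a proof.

Neither direction holds.

Forward direction. This fails. Under u = F, p = F, q = T, r = T, the left side is true but the right side is false.

Converse. This fails. Under u = F, p = T, q = F, r = T, the left side is false but the right side is true.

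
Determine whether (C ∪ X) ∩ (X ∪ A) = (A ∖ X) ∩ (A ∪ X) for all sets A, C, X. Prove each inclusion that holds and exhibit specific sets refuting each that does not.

(⊆) This inclusion fails. Take A = ∅, C = ∅, X = {1}; then 1 ∈ (C ∪ X) ∩ (X ∪ A) but 1 ∉ (A ∖ X) ∩ (A ∪ X).

(⊇) This inclusion fails. Take A = {1}, C = ∅, X = ∅; then 1 ∈ (A ∖ X) ∩ (A ∪ X) but 1 ∉ (C ∪ X) ∩ (X ∪ A).

Both inclusions fail.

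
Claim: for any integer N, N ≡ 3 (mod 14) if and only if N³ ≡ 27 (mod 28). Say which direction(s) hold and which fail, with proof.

Neither direction holds.

(→) This fails: take N = 17. Then 17 ≡ 3 (mod 14), but 17³ = 4913 ≡ 13 (mod 28), not 27.

(←) This fails: take N = 19. Then 19³ = 6859 ≡ 27 (mod 28), yet 19 ≡ 5 (mod 14), not 3.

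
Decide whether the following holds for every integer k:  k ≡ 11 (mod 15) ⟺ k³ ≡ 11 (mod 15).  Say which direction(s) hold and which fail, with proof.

Both directions hold.

Converse. Suppose k³ ≡ 11 (mod 15). The only residue r in {0, …, 14} with r³ ≡ 11 (mod 15) is r = 11, so k ≡ 11 (mod 15).

Forward direction. Suppose k ≡ 11 (mod 15). Write k = 15j + 11. Then (15j + 11)³ = 3375j³ + 7425j² + 5445j + 1331 = 15(225j³ + 495j² + 363j + 88) + 11, so k³ ≡ 11 (mod 15).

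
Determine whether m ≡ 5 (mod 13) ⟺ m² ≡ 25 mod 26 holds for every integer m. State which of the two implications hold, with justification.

(⇒) fails and (⇐) fails.

(⟹) This fails: take m = 18. Then 18 ≡ 5 (mod 13), but 18² = 324 ≡ 12 (mod 26), not 25.

(⟸) This fails: take m = 21. Then 21² = 441 ≡ 25 (mod 26), yet 21 ≡ 8 (mod 13), not 5.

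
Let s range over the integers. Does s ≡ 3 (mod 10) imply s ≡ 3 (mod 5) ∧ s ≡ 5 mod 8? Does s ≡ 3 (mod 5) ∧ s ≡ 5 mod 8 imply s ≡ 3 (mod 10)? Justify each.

(⇒) This fails: s = 33 gives 33 ≡ 3 (mod 10) but 33 ≡ 1 (mod 8), so the conjunction on the right does not hold.

(⇐) Conversely, if s ≡ 3 (mod 5) and s ≡ 5 (mod 8), then by the Chinese remainder theorem s ≡ 13 (mod 40). Since 13 ≡ 3 (mod 10) and 10 ∣ 40, we get s ≡ 3 (mod 10).

Only the reverse direction holds.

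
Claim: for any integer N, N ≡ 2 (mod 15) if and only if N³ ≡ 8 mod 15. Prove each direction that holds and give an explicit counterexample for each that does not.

Equivalent; both directions hold.

[⇐] Suppose N³ ≡ 8 (mod 15). The only residue r in {0, …, 14} with r³ ≡ 8 (mod 15) is r = 2, so N ≡ 2 (mod 15).

[⇒] Suppose N ≡ 2 (mod 15). Write N = 15j + 2. Then (15j + 2)³ = 3375j³ + 1350j² + 180j + 8 = 15(225j³ + 90j² + 12j) + 8, so N³ ≡ 8 (mod 15).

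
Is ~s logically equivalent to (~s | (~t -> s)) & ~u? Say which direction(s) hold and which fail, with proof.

(⇒) This fails. Under t = F, s = F, u = T, the left side is true but the right side is false.

(⇐) This fails. Under t = F, s = T, u = F, the left side is false but the right side is true.

Neither implication holds.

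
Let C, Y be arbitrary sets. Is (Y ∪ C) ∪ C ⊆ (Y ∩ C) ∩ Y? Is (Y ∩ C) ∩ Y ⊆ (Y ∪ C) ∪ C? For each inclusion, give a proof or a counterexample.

Only the reverse inclusion holds.

(⟸) Let x ∈ (Y ∩ C) ∩ Y. Then x ∈ C ∩ Y, from which x ∈ (Y ∪ C) ∪ C.

(⟹) This inclusion fails. Take C = {1}, Y = ∅; then 1 ∈ (Y ∪ C) ∪ C but 1 ∉ (Y ∩ C) ∩ Y.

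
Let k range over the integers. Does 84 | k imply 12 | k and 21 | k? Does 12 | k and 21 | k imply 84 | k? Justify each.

Equivalent; both directions hold.

(→) If 84 ∣ k, write k = 84q. Since 84 = 7·12, k = 12·(7q), so 12 ∣ k; and since 84 = 4·21, k = 21·(4q), so 21 ∣ k.

(←) Suppose 12 ∣ k and 21 ∣ k. Any common multiple of 12 and 21 is a multiple of their lcm; here lcm(12, 21) = 12·21/gcd(12, 21) = 252/3 = 84, so 84 ∣ k.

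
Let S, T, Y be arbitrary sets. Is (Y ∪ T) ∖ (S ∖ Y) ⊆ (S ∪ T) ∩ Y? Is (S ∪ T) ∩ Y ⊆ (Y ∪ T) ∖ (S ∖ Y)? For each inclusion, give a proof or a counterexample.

(⊆) This inclusion fails. Take S = ∅, T = {1}, Y = ∅; then 1 ∈ (Y ∪ T) ∖ (S ∖ Y) but 1 ∉ (S ∪ T) ∩ Y.

(⊇) Let x ∈ (S ∪ T) ∩ Y. Then either x ∈ S ∩ Y and x ∉ T; or x ∈ T ∩ Y and x ∉ S; or x ∈ S ∩ T ∩ Y. In each case x ∈ (Y ∪ T) ∖ (S ∖ Y), so (S ∪ T) ∩ Y ⊆ (Y ∪ T) ∖ (S ∖ Y).

The sets are not equal: only the reverse inclusion holds.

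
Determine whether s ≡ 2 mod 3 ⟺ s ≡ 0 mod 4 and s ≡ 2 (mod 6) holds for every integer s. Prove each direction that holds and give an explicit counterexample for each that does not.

(⇒) fails; (⇐) holds.

(⇒) This fails: s = 2 gives 2 ≡ 2 (mod 3) but 2 ≡ 2 (mod 4), so the conjunction on the right does not hold.

(⇐) Conversely, if s ≡ 0 (mod 4) and s ≡ 2 (mod 6), then by the Chinese remainder theorem s ≡ 8 (mod 12). Since 8 ≡ 2 (mod 3) and 3 ∣ 12, we get s ≡ 2 (mod 3).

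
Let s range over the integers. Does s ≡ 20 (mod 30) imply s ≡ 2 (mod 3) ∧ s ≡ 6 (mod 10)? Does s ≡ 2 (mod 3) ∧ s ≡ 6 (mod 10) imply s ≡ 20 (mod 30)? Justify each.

Neither implication holds.

(→) This fails: s = 20 gives 20 ≡ 20 (mod 30) but 20 ≡ 0 (mod 10), so the conjunction on the right does not hold.

(←) This fails: s = 26 satisfies both congruences on the right (26 ≡ 2 mod 3 and 26 ≡ 6 mod 10) yet 26 ≡ 26 (mod 30), not 20.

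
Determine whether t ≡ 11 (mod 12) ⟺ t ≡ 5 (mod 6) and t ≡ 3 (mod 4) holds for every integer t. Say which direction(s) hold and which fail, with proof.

Converse. If t ≡ 5 (mod 6) and t ≡ 3 (mod 4), then by the Chinese remainder theorem t ≡ 11 (mod 12). This is exactly t ≡ 11 (mod 12).

Forward direction. Suppose t ≡ 11 (mod 12); write t = 12j + 11. Since 6 ∣ 12, reducing mod 6 gives t ≡ 11 ≡ 5 (mod 6); since 4 ∣ 12, reducing mod 4 gives t ≡ 11 ≡ 3 (mod 4).

Both directions hold.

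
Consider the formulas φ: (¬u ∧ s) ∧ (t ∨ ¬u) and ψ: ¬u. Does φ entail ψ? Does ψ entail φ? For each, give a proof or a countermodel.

The forward direction holds; the converse fails.

[⇒] Assume the antecedent. If s is true, the antecedent forces (s = T, t = F, u = F) or (s = T, t = T, u = F), and ¬u holds there. If s is false, the antecedent cannot hold. Either way ¬u holds.

[⇐] This fails. Under s = F, t = F, u = F, the left side is false but the right side is true.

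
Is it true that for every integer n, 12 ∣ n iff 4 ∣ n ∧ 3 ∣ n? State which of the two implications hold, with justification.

Forward direction. If 12 ∣ n, write n = 12q. Since 12 = 3·4, n = 4·(3q), so 4 ∣ n; and since 12 = 4·3, n = 3·(4q), so 3 ∣ n.

Converse. Suppose 4 ∣ n and 3 ∣ n. Any common multiple of 4 and 3 is a multiple of their lcm; here gcd(4, 3) = 1, so lcm(4, 3) = 4·3 = 12, so 12 ∣ n.

Both directions hold; the statement is true.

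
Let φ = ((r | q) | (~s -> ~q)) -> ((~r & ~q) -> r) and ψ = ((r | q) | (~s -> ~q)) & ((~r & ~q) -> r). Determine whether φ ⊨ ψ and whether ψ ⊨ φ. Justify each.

Forward direction. Assume the antecedent. If r is true, the consequent reduces to true regardless of the other variables. If r is false, the antecedent forces (s = F, r = F, q = T) or (s = T, r = F, q = T), and the consequent holds there. Either way the consequent holds.

Converse. Assume the antecedent. If r is true, the consequent reduces to true regardless of the other variables. If r is false, the antecedent forces (s = F, r = F, q = T) or (s = T, r = F, q = T), and the consequent holds there. Either way the consequent holds.

Both implications hold.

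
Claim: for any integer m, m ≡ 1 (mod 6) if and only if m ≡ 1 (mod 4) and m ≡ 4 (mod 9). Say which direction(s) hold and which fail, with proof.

[⇐] If m ≡ 1 (mod 4) and m ≡ 4 (mod 9), then by the Chinese remainder theorem m ≡ 13 (mod 36). Since 13 ≡ 1 (mod 6) and 6 ∣ 36, we get m ≡ 1 (mod 6).

[⇒] This fails: m = 1 gives 1 ≡ 1 (mod 6) but 1 ≡ 1 (mod 9), so the conjunction on the right does not hold.

Only the converse holds.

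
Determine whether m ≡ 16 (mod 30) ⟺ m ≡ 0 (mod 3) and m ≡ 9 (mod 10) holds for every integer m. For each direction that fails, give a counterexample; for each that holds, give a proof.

(→) This fails: m = 16 gives 16 ≡ 16 (mod 30) but 16 ≡ 1 (mod 3), so the conjunction on the right does not hold.

(←) This fails: m = 9 satisfies both congruences on the right (9 ≡ 0 mod 3 and 9 ≡ 9 mod 10) yet 9 ≡ 9 (mod 30), not 16.

(⇒) fails and (⇐) fails.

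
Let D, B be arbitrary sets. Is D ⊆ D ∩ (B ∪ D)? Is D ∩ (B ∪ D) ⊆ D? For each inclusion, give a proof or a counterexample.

(⟹) Let x ∈ D. Then either x ∈ D and x ∉ B; or x ∈ D ∩ B. In each case x ∈ D ∩ (B ∪ D), so D ⊆ D ∩ (B ∪ D).

(⟸) Let x ∈ D ∩ (B ∪ D). Then either x ∈ D and x ∉ B; or x ∈ D ∩ B. In each case x ∈ D, so D ∩ (B ∪ D) ⊆ D.

Both inclusions hold.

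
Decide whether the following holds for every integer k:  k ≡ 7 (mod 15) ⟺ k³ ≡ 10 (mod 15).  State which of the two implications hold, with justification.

Both directions fail.

Forward direction. This fails: take k = 7. Then 7 ≡ 7 (mod 15), but 7³ = 343 ≡ 13 (mod 15), not 10.

Converse. This fails: take k = 10. Then 10³ = 1000 ≡ 10 (mod 15), yet 10 ≡ 10 (mod 15), not 7.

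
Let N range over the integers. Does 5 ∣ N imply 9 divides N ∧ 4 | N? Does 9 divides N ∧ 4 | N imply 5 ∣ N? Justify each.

[⇒] This fails: take N = 5. Certainly 5 ∣ 5, but 9 ∤ 5.

[⇐] This fails: take N = 36. Both 9 ∣ 36 and 4 ∣ 36, yet 36 is not a multiple of 5 (since 36 = 7·5 + 1), so 5 ∤ 36.

Neither direction holds.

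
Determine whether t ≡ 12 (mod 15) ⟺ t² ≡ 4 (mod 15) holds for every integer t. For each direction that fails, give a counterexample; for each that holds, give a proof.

Neither implication holds.

(→) This fails: take t = 12. Then 12 ≡ 12 (mod 15), but 12² = 144 ≡ 9 (mod 15), not 4.

(←) This fails: take t = 2. Then 2² = 4 ≡ 4 (mod 15), yet 2 ≡ 2 (mod 15), not 12.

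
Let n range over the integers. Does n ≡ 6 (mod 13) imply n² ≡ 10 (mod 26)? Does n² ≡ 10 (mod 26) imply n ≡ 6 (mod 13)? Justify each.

Neither implication holds.

Forward direction. This fails: take n = 19. Then 19 ≡ 6 (mod 13), but 19² = 361 ≡ 23 (mod 26), not 10.

Converse. This fails: take n = 20. Then 20² = 400 ≡ 10 (mod 26), yet 20 ≡ 7 (mod 13), not 6.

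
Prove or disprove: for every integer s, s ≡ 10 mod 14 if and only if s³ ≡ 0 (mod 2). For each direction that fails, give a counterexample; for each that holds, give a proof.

Forward direction. Suppose s ≡ 10 (mod 14). Then s³ ≡ 10³ = 1000 (mod 14), and since 2 ∣ 14, also s³ ≡ 0 (mod 2).

Converse. This fails: take s = 0. Then 0³ = 0 ≡ 0 (mod 2), yet 0 ≡ 0 (mod 14), not 10.

Only the forward implication holds.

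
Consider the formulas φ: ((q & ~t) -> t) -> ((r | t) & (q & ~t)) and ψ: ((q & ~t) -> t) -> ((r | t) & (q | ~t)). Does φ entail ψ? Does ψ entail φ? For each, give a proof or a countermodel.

Only the forward implication holds.

(→) Assume the antecedent. If q is true, the consequent reduces to true regardless of the other variables. If q is false, the antecedent cannot hold. Either way the consequent holds.

(←) This fails. Under q = F, r = T, t = F, the left side is false but the right side is true.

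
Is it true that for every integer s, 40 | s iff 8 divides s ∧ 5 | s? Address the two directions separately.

[⇒] If 40 ∣ s, write s = 40q. Since 40 = 5·8, s = 8·(5q), so 8 ∣ s; and since 40 = 8·5, s = 5·(8q), so 5 ∣ s.

[⇐] Suppose 8 ∣ s and 5 ∣ s. Any common multiple of 8 and 5 is a multiple of their lcm; here gcd(8, 5) = 1, so lcm(8, 5) = 8·5 = 40, so 40 ∣ s.

Both implications hold.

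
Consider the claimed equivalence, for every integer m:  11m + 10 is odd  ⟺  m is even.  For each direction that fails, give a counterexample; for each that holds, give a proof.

(→) This fails: m = 1 gives 11m + 10 = 21, which is odd, but 1 is odd, not even.

(←) This also fails: m = 4 is even, but 11m + 10 = 54 is even, not odd.

(⇒) fails and (⇐) fails.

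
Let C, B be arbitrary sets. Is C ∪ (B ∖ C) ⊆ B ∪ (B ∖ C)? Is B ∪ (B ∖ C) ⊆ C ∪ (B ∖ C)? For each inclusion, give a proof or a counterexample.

The sets are not equal: only the reverse inclusion holds.

Forward inclusion. This inclusion fails. Take C = {1}, B = ∅; then 1 ∈ C ∪ (B ∖ C) but 1 ∉ B ∪ (B ∖ C).

Reverse inclusion. Let x ∈ B ∪ (B ∖ C). Then either x ∈ B and x ∉ C; or x ∈ C ∩ B. In each case x ∈ C ∪ (B ∖ C), so B ∪ (B ∖ C) ⊆ C ∪ (B ∖ C).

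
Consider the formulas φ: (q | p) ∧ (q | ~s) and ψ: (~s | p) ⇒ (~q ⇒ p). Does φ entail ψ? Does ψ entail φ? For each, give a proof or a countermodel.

(⟹) Assume the antecedent. If p is true, (~s | p) ⇒ (~q ⇒ p) reduces to true regardless of the other variables. If p is false, the antecedent forces (p = F, q = T, s = F) or (p = F, q = T, s = T), and (~s | p) ⇒ (~q ⇒ p) holds there. Either way (~s | p) ⇒ (~q ⇒ p) holds.

(⟸) This fails. Under p = F, q = F, s = T, the left side is false but the right side is true.

(⇒) holds; (⇐) fails.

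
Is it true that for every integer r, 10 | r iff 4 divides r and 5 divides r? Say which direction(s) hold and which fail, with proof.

Forward direction. This fails: take r = 10. Certainly 10 ∣ 10, but 4 ∤ 10.

Converse. Suppose 4 ∣ r and 5 ∣ r. Any common multiple of 4 and 5 is a multiple of their lcm; here gcd(4, 5) = 1, so lcm(4, 5) = 4·5 = 20, so 20 ∣ r. Since 10 ∣ 20, it follows that 10 ∣ r.

Only the converse holds.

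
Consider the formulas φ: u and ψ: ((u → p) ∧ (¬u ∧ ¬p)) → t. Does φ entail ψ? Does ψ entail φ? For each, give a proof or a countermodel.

The forward direction holds; the converse fails.

Converse. This fails. Under u = F, t = T, p = F, the left side is false but the right side is true.

Forward direction. Assume the antecedent. If u is true, ((u → p) ∧ (¬u ∧ ¬p)) → t reduces to true regardless of the other variables. If u is false, the antecedent cannot hold. Either way ((u → p) ∧ (¬u ∧ ¬p)) → t holds.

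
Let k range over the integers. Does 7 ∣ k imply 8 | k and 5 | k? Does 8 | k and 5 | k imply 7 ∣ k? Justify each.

Both directions fail.

(⇒) This fails: take k = 7. Certainly 7 ∣ 7, but 8 ∤ 7.

(⇐) This fails: take k = 40. Both 8 ∣ 40 and 5 ∣ 40, yet 40 is not a multiple of 7 (since 40 = 5·7 + 5), so 7 ∤ 40.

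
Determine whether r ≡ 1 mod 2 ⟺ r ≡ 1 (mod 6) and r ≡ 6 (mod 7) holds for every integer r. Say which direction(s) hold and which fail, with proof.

Not equivalent: only (⇐) holds.

(←) If r ≡ 1 (mod 6) and r ≡ 6 (mod 7), then by the Chinese remainder theorem r ≡ 13 (mod 42). Since 13 ≡ 1 (mod 2) and 2 ∣ 42, we get r ≡ 1 (mod 2).

(→) This fails: r = 1 gives 1 ≡ 1 (mod 2) but 1 ≡ 1 (mod 7), so the conjunction on the right does not hold.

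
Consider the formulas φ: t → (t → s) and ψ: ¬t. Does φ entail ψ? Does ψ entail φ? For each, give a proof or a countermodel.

Only the reverse direction holds.

(⇒) This fails. Under s = T, t = T, the left side is true but the right side is false.

(⇐) Assume the antecedent. If s is true, t → (t → s) reduces to true regardless of the other variables. If s is false, the antecedent forces (s = F, t = F), and t → (t → s) holds there. Either way t → (t → s) holds.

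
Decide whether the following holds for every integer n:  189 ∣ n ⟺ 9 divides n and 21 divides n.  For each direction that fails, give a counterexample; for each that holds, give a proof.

Only the forward direction holds.

(⇒) If 189 ∣ n, write n = 189q. Since 189 = 21·9, n = 9·(21q), so 9 ∣ n; and since 189 = 9·21, n = 21·(9q), so 21 ∣ n.

(⇐) This fails: take n = 63. Both 9 ∣ 63 and 21 ∣ 63, yet 63 is not a multiple of 189 (since 63 = 0·189 + 63), so 189 ∤ 63.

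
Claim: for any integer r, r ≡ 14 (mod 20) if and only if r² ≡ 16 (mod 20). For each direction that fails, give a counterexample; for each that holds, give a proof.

Only the forward direction holds.

Forward direction. Suppose r ≡ 14 (mod 20). Write r = 20j + 14. Then (20j + 14)² = 400j² + 560j + 196 = 20(20j² + 28j + 9) + 16, so r² ≡ 16 (mod 20).

Converse. This fails: take r = 4. Then 4² = 16 ≡ 16 (mod 20), yet 4 ≡ 4 (mod 20), not 14.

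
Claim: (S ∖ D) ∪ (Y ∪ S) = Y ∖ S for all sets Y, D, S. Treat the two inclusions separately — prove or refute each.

(⟹) This inclusion fails. Take Y = ∅, D = ∅, S = {1}; then 1 ∈ (S ∖ D) ∪ (Y ∪ S) but 1 ∉ Y ∖ S.

(⟸) Let x ∈ Y ∖ S. Then either x ∈ Y and x ∉ D, S; or x ∈ Y ∩ D and x ∉ S. In each case x ∈ (S ∖ D) ∪ (Y ∪ S), so Y ∖ S ⊆ (S ∖ D) ∪ (Y ∪ S).

(⊆) fails; (⊇) holds.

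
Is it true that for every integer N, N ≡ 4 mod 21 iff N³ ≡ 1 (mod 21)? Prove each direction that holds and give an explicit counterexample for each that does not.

Only the forward implication holds.

[⇒] Suppose N ≡ 4 mod 21. Write N = 21j + 4. Then (21j + 4)³ = 9261j³ + 5292j² + 1008j + 64 = 21(441j³ + 252j² + 48j + 3) + 1, so N³ ≡ 1 (mod 21).

[⇐] This fails: take N = 1. Then 1³ = 1 ≡ 1 (mod 21), yet 1 ≡ 1 (mod 21), not 4.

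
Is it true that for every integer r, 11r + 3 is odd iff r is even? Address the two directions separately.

The biconditional holds.

(⟹) Suppose 11r + 3 is odd. Since 11 is odd, 11r and r have the same parity, so 11r + 3 ≡ r + 3 (mod 2). As 3 is odd, 11r + 3 is odd exactly when r is even. Thus r is even.

(⟸) Conversely, suppose r is even; write r = 2j. Then 11r + 3 = 11·(2j) + 3 = 2·11j + 3, which is odd.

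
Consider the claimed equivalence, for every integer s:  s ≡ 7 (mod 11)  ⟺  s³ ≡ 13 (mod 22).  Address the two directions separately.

(⇒) fails; (⇐) holds.

(⟸) The residues r modulo 22 with r³ ≡ 13 (mod 22) are exactly {7}, and each is ≡ 7 (mod 11).

(⟹) This fails: take s = 18. Then 18 ≡ 7 (mod 11), but 18³ = 5832 ≡ 2 (mod 22), not 13.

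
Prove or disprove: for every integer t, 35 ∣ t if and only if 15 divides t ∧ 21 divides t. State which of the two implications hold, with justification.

[⇒] This fails: take t = 35. Certainly 35 ∣ 35, but 15 ∤ 35.

[⇐] Suppose 15 ∣ t and 21 ∣ t. Any common multiple of 15 and 21 is a multiple of their lcm; here lcm(15, 21) = 15·21/gcd(15, 21) = 315/3 = 105, so 105 ∣ t. Since 35 ∣ 105, it follows that 35 ∣ t.

Only the reverse direction holds.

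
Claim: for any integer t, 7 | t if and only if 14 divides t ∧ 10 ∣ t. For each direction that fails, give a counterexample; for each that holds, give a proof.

Not equivalent: only (⇐) holds.

Forward direction. This fails: take t = 7. Certainly 7 ∣ 7, but 14 ∤ 7.

Converse. Suppose 14 ∣ t and 10 ∣ t. Any common multiple of 14 and 10 is a multiple of their lcm; here lcm(14, 10) = 14·10/gcd(14, 10) = 140/2 = 70, so 70 ∣ t. Since 7 ∣ 70, it follows that 7 ∣ t.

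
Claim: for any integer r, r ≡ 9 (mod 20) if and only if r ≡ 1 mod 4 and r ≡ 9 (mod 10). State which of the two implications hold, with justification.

(⟸) If r ≡ 1 (mod 4) and r ≡ 9 (mod 10), then by the Chinese remainder theorem r ≡ 9 (mod 20). This is exactly r ≡ 9 (mod 20).

(⟹) Suppose r ≡ 9 (mod 20); write r = 20j + 9. Since 4 ∣ 20, reducing mod 4 gives r ≡ 9 ≡ 1 (mod 4); since 10 ∣ 20, reducing mod 10 gives r ≡ 9 (mod 10).

Both implications hold.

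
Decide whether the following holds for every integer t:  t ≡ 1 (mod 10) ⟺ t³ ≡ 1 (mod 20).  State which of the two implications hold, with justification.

The forward direction fails; the converse holds.

Forward direction. This fails: take t = 11. Then 11 ≡ 1 (mod 10), but 11³ = 1331 ≡ 11 (mod 20), not 1.

Converse. The residues r modulo 20 with r³ ≡ 1 (mod 20) are exactly {1}, and each is ≡ 1 (mod 10).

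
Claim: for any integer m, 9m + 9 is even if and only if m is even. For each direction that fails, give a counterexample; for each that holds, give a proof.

Both directions fail.

(⇒) This fails: m = 5 gives 9m + 9 = 54, which is even, but 5 is odd, not even.

(⇐) This also fails: m = 0 is even, but 9m + 9 = 9 is odd, not even.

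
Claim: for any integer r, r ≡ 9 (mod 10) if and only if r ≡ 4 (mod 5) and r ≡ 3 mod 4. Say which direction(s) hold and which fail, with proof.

(⇒) This fails: r = 9 gives 9 ≡ 9 (mod 10) but 9 ≡ 1 (mod 4), so the conjunction on the right does not hold.

(⇐) Conversely, if r ≡ 4 (mod 5) and r ≡ 3 (mod 4), then by the Chinese remainder theorem r ≡ 19 (mod 20). Since 19 ≡ 9 (mod 10) and 10 ∣ 20, we get r ≡ 9 (mod 10).

(⇒) fails; (⇐) holds.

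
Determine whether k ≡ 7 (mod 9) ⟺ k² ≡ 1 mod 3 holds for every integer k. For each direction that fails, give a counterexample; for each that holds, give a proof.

Not equivalent: only (⇒) holds.

[⇒] Suppose k ≡ 7 (mod 9). Then k² ≡ 7² = 49 (mod 9), and since 3 ∣ 9, also k² ≡ 1 (mod 3).

[⇐] This fails: take k = 1. Then 1² = 1 ≡ 1 (mod 3), yet 1 ≡ 1 (mod 9), not 7.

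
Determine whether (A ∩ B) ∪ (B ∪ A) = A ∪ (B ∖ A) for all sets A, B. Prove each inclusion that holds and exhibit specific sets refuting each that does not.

The two sets are equal.

Forward inclusion. Let x ∈ (A ∩ B) ∪ (B ∪ A). Then either x ∈ A and x ∉ B; or x ∈ B and x ∉ A; or x ∈ A ∩ B. In each case x ∈ A ∪ (B ∖ A), so (A ∩ B) ∪ (B ∪ A) ⊆ A ∪ (B ∖ A).

Reverse inclusion. Let x ∈ A ∪ (B ∖ A). Then either x ∈ A and x ∉ B; or x ∈ B and x ∉ A; or x ∈ A ∩ B. In each case x ∈ (A ∩ B) ∪ (B ∪ A), so A ∪ (B ∖ A) ⊆ (A ∩ B) ∪ (B ∪ A).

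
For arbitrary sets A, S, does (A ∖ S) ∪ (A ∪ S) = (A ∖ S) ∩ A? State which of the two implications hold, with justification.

(⊆) fails; (⊇) holds.

Forward inclusion. This inclusion fails. Take A = ∅, S = {1}; then 1 ∈ (A ∖ S) ∪ (A ∪ S) but 1 ∉ (A ∖ S) ∩ A.

Reverse inclusion. Let x ∈ (A ∖ S) ∩ A. Then x ∈ A and x ∉ S, from which x ∈ (A ∖ S) ∪ (A ∪ S).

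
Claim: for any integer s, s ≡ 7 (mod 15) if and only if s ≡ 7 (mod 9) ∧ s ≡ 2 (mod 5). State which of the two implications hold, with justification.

Only the converse holds.

(→) This fails: s = 37 gives 37 ≡ 7 (mod 15) but 37 ≡ 1 (mod 9), so the conjunction on the right does not hold.

(←) Conversely, if s ≡ 7 (mod 9) and s ≡ 2 (mod 5), then by the Chinese remainder theorem s ≡ 7 (mod 45). Since 7 ≡ 7 (mod 15) and 15 ∣ 45, we get s ≡ 7 (mod 15).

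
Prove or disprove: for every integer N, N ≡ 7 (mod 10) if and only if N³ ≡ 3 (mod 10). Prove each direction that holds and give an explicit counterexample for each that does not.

Equivalent; both directions hold.

Forward direction. Suppose N ≡ 7 (mod 10). Write N = 10j + 7. Then (10j + 7)³ = 1000j³ + 2100j² + 1470j + 343 = 10(100j³ + 210j² + 147j + 34) + 3, so N³ ≡ 3 (mod 10).

Converse. Suppose N³ ≡ 3 (mod 10). The only residue r in {0, …, 9} with r³ ≡ 3 (mod 10) is r = 7, so N ≡ 7 (mod 10).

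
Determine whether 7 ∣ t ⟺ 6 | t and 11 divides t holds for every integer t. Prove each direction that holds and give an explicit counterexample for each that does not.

Neither implication holds.

(→) This fails: take t = 7. Certainly 7 ∣ 7, but 6 ∤ 7.

(←) This fails: take t = 66. Both 6 ∣ 66 and 11 ∣ 66, yet 66 is not a multiple of 7 (since 66 = 9·7 + 3), so 7 ∤ 66.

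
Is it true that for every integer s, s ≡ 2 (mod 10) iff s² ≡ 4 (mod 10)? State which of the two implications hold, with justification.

Forward direction. Suppose s ≡ 2 (mod 10). Write s = 10j + 2. Then (10j + 2)² = 100j² + 40j + 4 = 10(10j² + 4j) + 4, so s² ≡ 4 (mod 10).

Converse. This fails: take s = 8. Then 8² = 64 ≡ 4 (mod 10), yet 8 ≡ 8 (mod 10), not 2.

Not equivalent: only (⇒) holds.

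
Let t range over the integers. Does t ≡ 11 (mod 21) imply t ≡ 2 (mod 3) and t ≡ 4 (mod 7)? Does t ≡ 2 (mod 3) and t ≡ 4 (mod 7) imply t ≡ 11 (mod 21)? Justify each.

Forward direction. Suppose t ≡ 11 (mod 21); write t = 21j + 11. Since 3 ∣ 21, reducing mod 3 gives t ≡ 11 ≡ 2 (mod 3); since 7 ∣ 21, reducing mod 7 gives t ≡ 11 ≡ 4 (mod 7).

Converse. If t ≡ 2 (mod 3) and t ≡ 4 (mod 7), then by the Chinese remainder theorem t ≡ 11 (mod 21). This is exactly t ≡ 11 (mod 21).

Both implications hold.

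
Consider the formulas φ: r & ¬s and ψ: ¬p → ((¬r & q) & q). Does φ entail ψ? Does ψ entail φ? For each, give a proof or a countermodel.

Both directions fail.

(⟹) This fails. Under p = F, q = F, r = T, s = F, the left side is true but the right side is false.

(⟸) This fails. Under p = T, q = F, r = F, s = F, the left side is false but the right side is true.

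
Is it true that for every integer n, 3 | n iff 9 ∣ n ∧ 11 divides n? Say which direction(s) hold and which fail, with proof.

Only the converse holds.

(⟸) Suppose 9 ∣ n and 11 ∣ n. Any common multiple of 9 and 11 is a multiple of their lcm; here gcd(9, 11) = 1, so lcm(9, 11) = 9·11 = 99, so 99 ∣ n. Since 3 ∣ 99, it follows that 3 ∣ n.

(⟹) This fails: take n = 3. Certainly 3 ∣ 3, but 9 ∤ 3.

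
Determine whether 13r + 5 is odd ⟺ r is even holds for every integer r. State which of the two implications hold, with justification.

The biconditional holds.

Converse. Suppose r is even; write r = 2j. Then 13r + 5 = 13·(2j) + 5 = 2·13j + 5, which is odd.

Forward direction. Suppose 13r + 5 is odd. Since 13 is odd, 13r and r have the same parity, so 13r + 5 ≡ r + 5 (mod 2). As 5 is odd, 13r + 5 is odd exactly when r is even. Thus r is even.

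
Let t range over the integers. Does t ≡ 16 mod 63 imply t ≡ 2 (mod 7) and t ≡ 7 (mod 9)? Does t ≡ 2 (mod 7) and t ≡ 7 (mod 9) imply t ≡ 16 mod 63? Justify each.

(⟹) Suppose t ≡ 16 (mod 63); write t = 63j + 16. Since 7 ∣ 63, reducing mod 7 gives t ≡ 16 ≡ 2 (mod 7); since 9 ∣ 63, reducing mod 9 gives t ≡ 16 ≡ 7 (mod 9).

(⟸) Conversely, if t ≡ 2 (mod 7) and t ≡ 7 (mod 9), then by the Chinese remainder theorem t ≡ 16 (mod 63). This is exactly t ≡ 16 (mod 63).

Both directions hold; the statement is true.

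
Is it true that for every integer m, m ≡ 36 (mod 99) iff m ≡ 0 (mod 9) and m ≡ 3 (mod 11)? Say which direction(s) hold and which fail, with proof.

Both directions hold; the statement is true.

[⇐] If m ≡ 0 (mod 9) and m ≡ 3 (mod 11), then by the Chinese remainder theorem m ≡ 36 (mod 99). This is exactly m ≡ 36 (mod 99).

[⇒] Suppose m ≡ 36 (mod 99); write m = 99j + 36. Since 9 ∣ 99, reducing mod 9 gives m ≡ 36 ≡ 0 (mod 9); since 11 ∣ 99, reducing mod 11 gives m ≡ 36 ≡ 3 (mod 11).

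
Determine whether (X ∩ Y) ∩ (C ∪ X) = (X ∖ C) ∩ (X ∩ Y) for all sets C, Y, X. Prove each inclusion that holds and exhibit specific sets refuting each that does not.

The sets are not equal: only the reverse inclusion holds.

(⊆) This inclusion fails. Take C = {1}, Y = {1}, X = {1}; then 1 ∈ (X ∩ Y) ∩ (C ∪ X) but 1 ∉ (X ∖ C) ∩ (X ∩ Y).

(⊇) Let x ∈ (X ∖ C) ∩ (X ∩ Y). Then x ∈ Y ∩ X and x ∉ C, from which x ∈ (X ∩ Y) ∩ (C ∪ X).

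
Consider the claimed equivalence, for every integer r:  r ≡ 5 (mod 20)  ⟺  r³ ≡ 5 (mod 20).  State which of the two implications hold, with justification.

Both implications hold.

(⟹) Suppose r ≡ 5 (mod 20). Write r = 20j + 5. Then (20j + 5)³ = 8000j³ + 6000j² + 1500j + 125 = 20(400j³ + 300j² + 75j + 6) + 5, so r³ ≡ 5 (mod 20).

(⟸) Conversely, suppose r³ ≡ 5 (mod 20). The only residue r in {0, …, 19} with r³ ≡ 5 (mod 20) is r = 5, so r ≡ 5 (mod 20).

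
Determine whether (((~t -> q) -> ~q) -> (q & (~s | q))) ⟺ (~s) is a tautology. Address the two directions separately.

(⇒) This fails. Under s = T, t = F, q = T, the left side is true but the right side is false.

(⇐) This fails. Under s = F, t = F, q = F, the left side is false but the right side is true.

Both directions fail.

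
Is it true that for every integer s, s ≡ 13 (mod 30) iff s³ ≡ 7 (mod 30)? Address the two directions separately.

(⟸) Suppose s³ ≡ 7 (mod 30). The only residue r in {0, …, 29} with r³ ≡ 7 (mod 30) is r = 13, so s ≡ 13 (mod 30).

(⟹) Suppose s ≡ 13 (mod 30). Write s = 30j + 13. Then (30j + 13)³ = 27000j³ + 35100j² + 15210j + 2197 = 30(900j³ + 1170j² + 507j + 73) + 7, so s³ ≡ 7 (mod 30).

Both directions hold; the statement is true.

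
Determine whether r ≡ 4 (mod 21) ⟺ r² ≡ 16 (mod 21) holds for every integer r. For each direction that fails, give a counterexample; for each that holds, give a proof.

Forward direction. Suppose r ≡ 4 (mod 21). Write r = 21j + 4. Then (21j + 4)² = 441j² + 168j + 16 = 21(21j² + 8j) + 16, so r² ≡ 16 (mod 21).

Converse. This fails: take r = 10. Then 10² = 100 ≡ 16 (mod 21), yet 10 ≡ 10 (mod 21), not 4.

Only the forward implication holds.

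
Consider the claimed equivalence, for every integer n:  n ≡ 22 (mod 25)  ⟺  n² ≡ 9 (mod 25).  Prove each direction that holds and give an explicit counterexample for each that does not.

(⇒) Suppose n ≡ 22 (mod 25). Write n = 25j + 22. Then (25j + 22)² = 625j² + 1100j + 484 = 25(25j² + 44j + 19) + 9, so n² ≡ 9 (mod 25).

(⇐) This fails: take n = 3. Then 3² = 9 ≡ 9 (mod 25), yet 3 ≡ 3 (mod 25), not 22.

(⇒) holds; (⇐) fails.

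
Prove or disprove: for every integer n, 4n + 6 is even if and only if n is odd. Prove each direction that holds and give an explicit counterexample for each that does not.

(⟹) This fails: take n = 0. Then 4n + 6 = 6, which is even, yet n = 0 is even, not odd.

(⟸) Suppose n is odd. Since 4 is even, 4n is even for every n, so 4n + 6 has the same parity as 6, which is even. Hence 4n + 6 is even.

Only the reverse direction holds.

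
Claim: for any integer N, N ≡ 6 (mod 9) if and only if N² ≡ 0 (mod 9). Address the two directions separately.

(→) Suppose N ≡ 6 (mod 9). Write N = 9j + 6. Then (9j + 6)² = 81j² + 108j + 36 = 9(9j² + 12j + 4) + 0, so N² ≡ 0 (mod 9).

(←) This fails: take N = 0. Then 0² = 0 ≡ 0 (mod 9), yet 0 ≡ 0 (mod 9), not 6.

The forward direction holds; the converse fails.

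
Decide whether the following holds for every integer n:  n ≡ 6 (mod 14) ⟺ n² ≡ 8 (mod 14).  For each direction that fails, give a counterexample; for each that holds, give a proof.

(⇒) holds; (⇐) fails.

[⇐] This fails: take n = 8. Then 8² = 64 ≡ 8 (mod 14), yet 8 ≡ 8 (mod 14), not 6.

[⇒] Suppose n ≡ 6 (mod 14). Write n = 14j + 6. Then (14j + 6)² = 196j² + 168j + 36 = 14(14j² + 12j + 2) + 8, so n² ≡ 8 (mod 14).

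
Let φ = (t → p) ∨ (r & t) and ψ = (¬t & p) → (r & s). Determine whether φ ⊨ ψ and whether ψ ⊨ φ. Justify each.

(⇒) fails and (⇐) fails.

(⟹) This fails. Under s = F, p = T, t = F, r = F, the left side is true but the right side is false.

(⟸) This fails. Under s = F, p = F, t = T, r = F, the left side is false but the right side is true.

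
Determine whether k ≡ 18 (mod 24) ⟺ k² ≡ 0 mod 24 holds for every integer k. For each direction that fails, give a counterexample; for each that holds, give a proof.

Forward direction. This fails: take k = 18. Then 18 ≡ 18 (mod 24), but 18² = 324 ≡ 12 (mod 24), not 0.

Converse. This fails: take k = 0. Then 0² = 0 ≡ 0 (mod 24), yet 0 ≡ 0 (mod 24), not 18.

Neither implication holds.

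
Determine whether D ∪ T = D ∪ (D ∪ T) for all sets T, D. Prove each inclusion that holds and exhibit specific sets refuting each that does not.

Both inclusions hold.

Forward inclusion. Let x ∈ D ∪ T. Then either x ∈ T and x ∉ D; or x ∈ D and x ∉ T; or x ∈ T ∩ D. In each case x ∈ D ∪ (D ∪ T), so D ∪ T ⊆ D ∪ (D ∪ T).

Reverse inclusion. Let x ∈ D ∪ (D ∪ T). Then either x ∈ T and x ∉ D; or x ∈ D and x ∉ T; or x ∈ T ∩ D. In each case x ∈ D ∪ T, so D ∪ (D ∪ T) ⊆ D ∪ T.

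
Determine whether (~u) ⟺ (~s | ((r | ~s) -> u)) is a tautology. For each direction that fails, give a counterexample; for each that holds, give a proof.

Both directions fail.

Forward direction. This fails. Under r = T, s = T, u = F, the left side is true but the right side is false.

Converse. This fails. Under r = F, s = F, u = T, the left side is false but the right side is true.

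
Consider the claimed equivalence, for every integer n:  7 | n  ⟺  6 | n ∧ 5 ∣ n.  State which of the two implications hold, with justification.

(⇒) fails and (⇐) fails.

[⇒] This fails: take n = 7. Certainly 7 ∣ 7, but 6 ∤ 7.

[⇐] This fails: take n = 30. Both 6 ∣ 30 and 5 ∣ 30, yet 30 is not a multiple of 7 (since 30 = 4·7 + 2), so 7 ∤ 30.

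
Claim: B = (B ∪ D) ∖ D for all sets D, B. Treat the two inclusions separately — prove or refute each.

Reverse inclusion. Let x ∈ (B ∪ D) ∖ D. Then x ∈ B and x ∉ D, from which x ∈ B.

Forward inclusion. This inclusion fails. Take D = {1}, B = {1}; then 1 ∈ B but 1 ∉ (B ∪ D) ∖ D.

(⊆) fails; (⊇) holds.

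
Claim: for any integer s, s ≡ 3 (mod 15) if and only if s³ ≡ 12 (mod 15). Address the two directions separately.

(⇒) Suppose s ≡ 3 (mod 15). Write s = 15j + 3. Then (15j + 3)³ = 3375j³ + 2025j² + 405j + 27 = 15(225j³ + 135j² + 27j + 1) + 12, so s³ ≡ 12 (mod 15).

(⇐) Conversely, suppose s³ ≡ 12 (mod 15). The only residue r in {0, …, 14} with r³ ≡ 12 (mod 15) is r = 3, so s ≡ 3 (mod 15).

The biconditional holds.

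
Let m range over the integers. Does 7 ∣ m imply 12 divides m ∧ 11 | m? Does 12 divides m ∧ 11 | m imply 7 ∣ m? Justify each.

Forward direction. This fails: take m = 7. Certainly 7 ∣ 7, but 12 ∤ 7.

Converse. This fails: take m = 132. Both 12 ∣ 132 and 11 ∣ 132, yet 132 is not a multiple of 7 (since 132 = 18·7 + 6), so 7 ∤ 132.

(⇒) fails and (⇐) fails.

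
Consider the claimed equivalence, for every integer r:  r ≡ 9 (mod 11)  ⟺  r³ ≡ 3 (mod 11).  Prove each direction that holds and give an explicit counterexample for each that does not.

Equivalent; both directions hold.

(⇒) Suppose r ≡ 9 (mod 11). Write r = 11j + 9. Then (11j + 9)³ = 1331j³ + 3267j² + 2673j + 729 = 11(121j³ + 297j² + 243j + 66) + 3, so r³ ≡ 3 (mod 11).

(⇐) Conversely, suppose r³ ≡ 3 (mod 11). The only residue r in {0, …, 10} with r³ ≡ 3 (mod 11) is r = 9, so r ≡ 9 (mod 11).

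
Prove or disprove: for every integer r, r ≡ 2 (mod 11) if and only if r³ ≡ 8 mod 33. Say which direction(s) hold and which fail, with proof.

(→) This fails: take r = 13. Then 13 ≡ 2 (mod 11), but 13³ = 2197 ≡ 19 (mod 33), not 8.

(←) Conversely, the residues r modulo 33 with r³ ≡ 8 (mod 33) are exactly {2}, and each is ≡ 2 (mod 11).

The forward direction fails; the converse holds.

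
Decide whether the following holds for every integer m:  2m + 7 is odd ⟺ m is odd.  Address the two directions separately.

(⇒) fails; (⇐) holds.

(⟹) This fails: take m = 4. Then 2m + 7 = 15, which is odd, yet m = 4 is even, not odd.

(⟸) Suppose m is odd. Since 2 is even, 2m is even for every m, so 2m + 7 has the same parity as 7, which is odd. Hence 2m + 7 is odd.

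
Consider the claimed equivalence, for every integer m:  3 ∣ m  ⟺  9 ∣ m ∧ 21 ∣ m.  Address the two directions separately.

Only the converse holds.

(⇒) This fails: take m = 3. Certainly 3 ∣ 3, but 9 ∤ 3.

(⇐) Suppose 9 ∣ m and 21 ∣ m. Any common multiple of 9 and 21 is a multiple of their lcm; here lcm(9, 21) = 9·21/gcd(9, 21) = 189/3 = 63, so 63 ∣ m. Since 3 ∣ 63, it follows that 3 ∣ m.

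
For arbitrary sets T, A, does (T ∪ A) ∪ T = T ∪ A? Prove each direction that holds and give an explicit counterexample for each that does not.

The two sets are equal.

(⊇) Let x ∈ T ∪ A. Then either x ∈ T and x ∉ A; or x ∈ A and x ∉ T; or x ∈ T ∩ A. In each case x ∈ (T ∪ A) ∪ T, so T ∪ A ⊆ (T ∪ A) ∪ T.

(⊆) Let x ∈ (T ∪ A) ∪ T. Then either x ∈ T and x ∉ A; or x ∈ A and x ∉ T; or x ∈ T ∩ A. In each case x ∈ T ∪ A, so (T ∪ A) ∪ T ⊆ T ∪ A.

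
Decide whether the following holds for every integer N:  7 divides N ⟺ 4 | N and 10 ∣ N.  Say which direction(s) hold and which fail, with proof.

(⇒) This fails: take N = 7. Certainly 7 ∣ 7, but 4 ∤ 7.

(⇐) This fails: take N = 20. Both 4 ∣ 20 and 10 ∣ 20, yet 20 is not a multiple of 7 (since 20 = 2·7 + 6), so 7 ∤ 20.

Neither direction holds.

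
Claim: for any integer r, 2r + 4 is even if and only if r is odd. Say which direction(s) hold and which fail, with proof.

Not equivalent: only (⇐) holds.

(⟸) Suppose r is odd. Since 2 is even, 2r is even for every r, so 2r + 4 has the same parity as 4, which is even. Hence 2r + 4 is even.

(⟹) This fails: take r = 6. Then 2r + 4 = 16, which is even, yet r = 6 is even, not odd.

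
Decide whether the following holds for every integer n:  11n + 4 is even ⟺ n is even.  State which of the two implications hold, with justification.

The biconditional holds.

(←) Suppose n is even; write n = 2j. Then 11n + 4 = 11·(2j) + 4 = 2·11j + 4, which is even.

(→) Suppose 11n + 4 is even. Since 11 is odd, 11n and n have the same parity, so 11n + 4 ≡ n + 4 (mod 2). As 4 is even, 11n + 4 is even exactly when n is even. Thus n is even.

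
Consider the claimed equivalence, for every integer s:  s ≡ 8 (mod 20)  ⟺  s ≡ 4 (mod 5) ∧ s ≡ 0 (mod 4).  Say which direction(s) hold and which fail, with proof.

(⟹) This fails: s = 8 gives 8 ≡ 8 (mod 20) but 8 ≡ 3 (mod 5), so the conjunction on the right does not hold.

(⟸) This fails: s = 4 satisfies both congruences on the right (4 ≡ 4 mod 5 and 4 ≡ 0 mod 4) yet 4 ≡ 4 (mod 20), not 8.

Neither direction holds.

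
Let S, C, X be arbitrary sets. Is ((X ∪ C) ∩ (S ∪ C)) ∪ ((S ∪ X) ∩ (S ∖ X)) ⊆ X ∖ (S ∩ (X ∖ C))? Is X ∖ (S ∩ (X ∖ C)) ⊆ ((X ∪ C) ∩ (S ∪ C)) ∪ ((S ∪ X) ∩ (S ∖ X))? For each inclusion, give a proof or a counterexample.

(⟹) This inclusion fails. Take S = {1}, C = ∅, X = ∅; then 1 ∈ ((X ∪ C) ∩ (S ∪ C)) ∪ ((S ∪ X) ∩ (S ∖ X)) but 1 ∉ X ∖ (S ∩ (X ∖ C)).

(⟸) This inclusion fails. Take S = ∅, C = ∅, X = {1}; then 1 ∈ X ∖ (S ∩ (X ∖ C)) but 1 ∉ ((X ∪ C) ∩ (S ∪ C)) ∪ ((S ∪ X) ∩ (S ∖ X)).

Neither inclusion holds.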